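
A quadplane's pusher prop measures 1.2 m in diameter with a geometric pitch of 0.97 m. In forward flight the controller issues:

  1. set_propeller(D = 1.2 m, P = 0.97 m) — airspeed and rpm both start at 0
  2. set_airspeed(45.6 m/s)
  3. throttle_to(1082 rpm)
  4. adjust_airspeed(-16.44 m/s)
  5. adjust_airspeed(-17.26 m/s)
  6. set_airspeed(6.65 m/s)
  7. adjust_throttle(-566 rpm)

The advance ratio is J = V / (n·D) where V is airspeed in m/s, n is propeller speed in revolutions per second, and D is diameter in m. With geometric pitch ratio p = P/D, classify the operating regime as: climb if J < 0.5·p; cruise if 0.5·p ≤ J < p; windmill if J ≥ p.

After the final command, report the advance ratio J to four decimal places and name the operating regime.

J = 0.6444, regime = cruise

set_propeller: D = 1.2 m, P = 0.97 m (p = P/D = 0.808333); state ← (V=0, rpm=0)
set_airspeed(45.6): V ← 45.6 m/s
throttle_to(1082): rpm ← 1082
adjust_airspeed(-16.44): V ← 45.6 -16.44 = 29.16 m/s
adjust_airspeed(-17.26): V ← 29.16 -17.26 = 11.9 m/s
set_airspeed(6.65): V ← 6.65 m/s
adjust_throttle(-566): rpm ← 1082 -566 = 516
final state: V = 6.65 m/s, rpm = 516 → n = rpm/60 = 8.600000 rev/s
J = V / (n·D) = 6.65 / (8.600000 × 1.2) = 0.644380
regime bands: climb J<0.4042 | cruise [0.4042, 0.8083) | windmill J≥0.8083
J = 0.6444 → cruise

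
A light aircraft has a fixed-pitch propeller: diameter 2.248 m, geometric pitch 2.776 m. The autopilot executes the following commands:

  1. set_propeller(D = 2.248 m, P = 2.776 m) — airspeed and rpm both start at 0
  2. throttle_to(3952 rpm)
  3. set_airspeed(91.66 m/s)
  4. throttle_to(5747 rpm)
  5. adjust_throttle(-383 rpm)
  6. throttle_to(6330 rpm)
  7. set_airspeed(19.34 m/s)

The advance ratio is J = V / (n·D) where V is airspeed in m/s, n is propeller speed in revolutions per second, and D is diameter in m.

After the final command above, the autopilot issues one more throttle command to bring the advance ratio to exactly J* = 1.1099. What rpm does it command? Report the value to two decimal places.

set_propeller: D = 2.248 m, P = 2.776 m (p = P/D = 1.234875); state ← (V=0, rpm=0)
throttle_to(3952): rpm ← 3952
set_airspeed(91.66): V ← 91.66 m/s
throttle_to(5747): rpm ← 5747
adjust_throttle(-383): rpm ← 5747 -383 = 5364
throttle_to(6330): rpm ← 6330
set_airspeed(19.34): V ← 19.34 m/s
final state: V = 19.34 m/s, rpm = 6330 → n = rpm/60 = 105.500000 rev/s
target J* = 1.1099; solve J* = V/(n·D) for n: n = V/(J*·D) = 19.34/(1.1099 × 2.248) = 7.751332 rev/s
rpm = 60·n = 465.079891

rpm = 465.08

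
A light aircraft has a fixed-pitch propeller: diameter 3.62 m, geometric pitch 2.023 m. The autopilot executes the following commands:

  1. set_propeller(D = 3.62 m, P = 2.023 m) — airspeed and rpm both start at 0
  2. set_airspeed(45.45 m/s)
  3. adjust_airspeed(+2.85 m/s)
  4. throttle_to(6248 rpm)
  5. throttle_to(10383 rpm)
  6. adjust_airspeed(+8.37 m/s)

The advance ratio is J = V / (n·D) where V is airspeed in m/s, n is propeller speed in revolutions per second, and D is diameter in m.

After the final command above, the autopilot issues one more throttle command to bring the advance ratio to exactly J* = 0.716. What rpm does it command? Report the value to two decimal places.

rpm = 1311.85

set_propeller: D = 3.62 m, P = 2.023 m (p = P/D = 0.558840); state ← (V=0, rpm=0)
set_airspeed(45.45): V ← 45.45 m/s
adjust_airspeed(+2.85): V ← 45.45 +2.85 = 48.3 m/s
throttle_to(6248): rpm ← 6248
throttle_to(10383): rpm ← 10383
adjust_airspeed(+8.37): V ← 48.3 +8.37 = 56.67 m/s
final state: V = 56.67 m/s, rpm = 10383 → n = rpm/60 = 173.050000 rev/s
target J* = 0.716; solve J* = V/(n·D) for n: n = V/(J*·D) = 56.67/(0.716 × 3.62) = 21.864101 rev/s
rpm = 60·n = 1311.846045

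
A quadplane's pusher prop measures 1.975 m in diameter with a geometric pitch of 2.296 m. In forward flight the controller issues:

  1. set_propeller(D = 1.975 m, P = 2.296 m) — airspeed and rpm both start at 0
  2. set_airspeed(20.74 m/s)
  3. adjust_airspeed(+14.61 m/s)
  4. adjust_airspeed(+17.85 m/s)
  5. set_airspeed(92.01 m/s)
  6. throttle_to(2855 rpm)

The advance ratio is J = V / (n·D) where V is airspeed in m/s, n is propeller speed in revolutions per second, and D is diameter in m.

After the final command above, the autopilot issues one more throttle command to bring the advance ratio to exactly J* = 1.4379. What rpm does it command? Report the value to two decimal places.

set_propeller: D = 1.975 m, P = 2.296 m (p = P/D = 1.162532); state ← (V=0, rpm=0)
set_airspeed(20.74): V ← 20.74 m/s
adjust_airspeed(+14.61): V ← 20.74 +14.61 = 35.35 m/s
adjust_airspeed(+17.85): V ← 35.35 +17.85 = 53.2 m/s
set_airspeed(92.01): V ← 92.01 m/s
throttle_to(2855): rpm ← 2855
final state: V = 92.01 m/s, rpm = 2855 → n = rpm/60 = 47.583333 rev/s
target J* = 1.4379; solve J* = V/(n·D) for n: n = V/(J*·D) = 92.01/(1.4379 × 1.975) = 32.399570 rev/s
rpm = 60·n = 1943.974203

rpm = 1943.97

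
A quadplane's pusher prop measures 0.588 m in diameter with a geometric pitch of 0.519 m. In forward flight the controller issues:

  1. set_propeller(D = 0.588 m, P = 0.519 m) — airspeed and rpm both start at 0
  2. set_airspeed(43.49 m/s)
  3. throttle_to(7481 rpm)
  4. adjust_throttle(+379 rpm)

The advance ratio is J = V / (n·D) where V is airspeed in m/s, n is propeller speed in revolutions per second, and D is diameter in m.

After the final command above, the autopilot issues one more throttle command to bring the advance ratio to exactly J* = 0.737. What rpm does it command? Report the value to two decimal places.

rpm = 6021.38

set_propeller: D = 0.588 m, P = 0.519 m (p = P/D = 0.882653); state ← (V=0, rpm=0)
set_airspeed(43.49): V ← 43.49 m/s
throttle_to(7481): rpm ← 7481
adjust_throttle(+379): rpm ← 7481 +379 = 7860
final state: V = 43.49 m/s, rpm = 7860 → n = rpm/60 = 131.000000 rev/s
target J* = 0.737; solve J* = V/(n·D) for n: n = V/(J*·D) = 43.49/(0.737 × 0.588) = 100.356289 rev/s
rpm = 60·n = 6021.377343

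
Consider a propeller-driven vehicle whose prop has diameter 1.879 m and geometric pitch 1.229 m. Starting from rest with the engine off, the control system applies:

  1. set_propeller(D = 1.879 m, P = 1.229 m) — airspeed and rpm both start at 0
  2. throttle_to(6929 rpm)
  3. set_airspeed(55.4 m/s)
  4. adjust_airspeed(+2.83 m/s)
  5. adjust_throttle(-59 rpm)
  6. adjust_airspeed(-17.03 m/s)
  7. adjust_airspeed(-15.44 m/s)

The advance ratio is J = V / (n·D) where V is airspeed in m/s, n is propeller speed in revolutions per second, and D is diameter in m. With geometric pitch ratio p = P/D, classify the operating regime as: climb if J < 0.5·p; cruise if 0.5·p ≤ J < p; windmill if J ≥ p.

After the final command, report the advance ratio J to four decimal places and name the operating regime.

J = 0.1197, regime = climb

set_propeller: D = 1.879 m, P = 1.229 m (p = P/D = 0.654071); state ← (V=0, rpm=0)
throttle_to(6929): rpm ← 6929
set_airspeed(55.4): V ← 55.4 m/s
adjust_airspeed(+2.83): V ← 55.4 +2.83 = 58.23 m/s
adjust_throttle(-59): rpm ← 6929 -59 = 6870
adjust_airspeed(-17.03): V ← 58.23 -17.03 = 41.2 m/s
adjust_airspeed(-15.44): V ← 41.2 -15.44 = 25.76 m/s
final state: V = 25.76 m/s, rpm = 6870 → n = rpm/60 = 114.500000 rev/s
J = V / (n·D) = 25.76 / (114.500000 × 1.879) = 0.119733
regime bands: climb J<0.3270 | cruise [0.3270, 0.6541) | windmill J≥0.6541
J = 0.1197 → climb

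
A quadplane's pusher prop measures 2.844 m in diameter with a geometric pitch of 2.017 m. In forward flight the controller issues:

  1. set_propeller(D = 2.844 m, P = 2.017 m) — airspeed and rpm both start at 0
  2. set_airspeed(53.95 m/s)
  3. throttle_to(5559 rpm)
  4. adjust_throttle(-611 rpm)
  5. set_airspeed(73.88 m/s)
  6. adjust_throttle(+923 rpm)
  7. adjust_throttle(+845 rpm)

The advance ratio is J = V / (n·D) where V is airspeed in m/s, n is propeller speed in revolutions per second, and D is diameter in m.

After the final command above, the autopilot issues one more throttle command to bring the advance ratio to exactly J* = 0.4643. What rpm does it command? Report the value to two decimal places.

set_propeller: D = 2.844 m, P = 2.017 m (p = P/D = 0.709212); state ← (V=0, rpm=0)
set_airspeed(53.95): V ← 53.95 m/s
throttle_to(5559): rpm ← 5559
adjust_throttle(-611): rpm ← 5559 -611 = 4948
set_airspeed(73.88): V ← 73.88 m/s
adjust_throttle(+923): rpm ← 4948 +923 = 5871
adjust_throttle(+845): rpm ← 5871 +845 = 6716
final state: V = 73.88 m/s, rpm = 6716 → n = rpm/60 = 111.933333 rev/s
target J* = 0.4643; solve J* = V/(n·D) for n: n = V/(J*·D) = 73.88/(0.4643 × 2.844) = 55.949809 rev/s
rpm = 60·n = 3356.988561

rpm = 3356.99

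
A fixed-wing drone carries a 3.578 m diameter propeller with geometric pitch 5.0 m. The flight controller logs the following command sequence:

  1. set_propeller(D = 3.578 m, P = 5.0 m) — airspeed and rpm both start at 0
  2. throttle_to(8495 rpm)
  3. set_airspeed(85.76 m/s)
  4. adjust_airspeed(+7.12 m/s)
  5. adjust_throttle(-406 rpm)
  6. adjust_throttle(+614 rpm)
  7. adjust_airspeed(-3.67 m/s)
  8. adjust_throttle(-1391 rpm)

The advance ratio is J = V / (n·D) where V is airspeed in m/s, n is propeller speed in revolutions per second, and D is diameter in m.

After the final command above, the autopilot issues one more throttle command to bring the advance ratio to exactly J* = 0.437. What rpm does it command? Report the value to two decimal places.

rpm = 3423.28

set_propeller: D = 3.578 m, P = 5.0 m (p = P/D = 1.397429); state ← (V=0, rpm=0)
throttle_to(8495): rpm ← 8495
set_airspeed(85.76): V ← 85.76 m/s
adjust_airspeed(+7.12): V ← 85.76 +7.12 = 92.88 m/s
adjust_throttle(-406): rpm ← 8495 -406 = 8089
adjust_throttle(+614): rpm ← 8089 +614 = 8703
adjust_airspeed(-3.67): V ← 92.88 -3.67 = 89.21 m/s
adjust_throttle(-1391): rpm ← 8703 -1391 = 7312
final state: V = 89.21 m/s, rpm = 7312 → n = rpm/60 = 121.866667 rev/s
target J* = 0.437; solve J* = V/(n·D) for n: n = V/(J*·D) = 89.21/(0.437 × 3.578) = 57.054745 rev/s
rpm = 60·n = 3423.284680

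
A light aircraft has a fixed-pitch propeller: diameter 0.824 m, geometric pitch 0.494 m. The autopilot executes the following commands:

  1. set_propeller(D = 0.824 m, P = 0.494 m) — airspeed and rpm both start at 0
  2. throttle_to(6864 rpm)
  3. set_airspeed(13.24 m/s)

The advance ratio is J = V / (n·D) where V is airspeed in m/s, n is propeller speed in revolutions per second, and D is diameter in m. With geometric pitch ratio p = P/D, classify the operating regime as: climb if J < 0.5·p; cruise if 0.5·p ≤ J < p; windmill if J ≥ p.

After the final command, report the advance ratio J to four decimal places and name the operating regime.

set_propeller: D = 0.824 m, P = 0.494 m (p = P/D = 0.599515); state ← (V=0, rpm=0)
throttle_to(6864): rpm ← 6864
set_airspeed(13.24): V ← 13.24 m/s
final state: V = 13.24 m/s, rpm = 6864 → n = rpm/60 = 114.400000 rev/s
J = V / (n·D) = 13.24 / (114.400000 × 0.824) = 0.140454
regime bands: climb J<0.2998 | cruise [0.2998, 0.5995) | windmill J≥0.5995
J = 0.1405 → climb

J = 0.1405, regime = climb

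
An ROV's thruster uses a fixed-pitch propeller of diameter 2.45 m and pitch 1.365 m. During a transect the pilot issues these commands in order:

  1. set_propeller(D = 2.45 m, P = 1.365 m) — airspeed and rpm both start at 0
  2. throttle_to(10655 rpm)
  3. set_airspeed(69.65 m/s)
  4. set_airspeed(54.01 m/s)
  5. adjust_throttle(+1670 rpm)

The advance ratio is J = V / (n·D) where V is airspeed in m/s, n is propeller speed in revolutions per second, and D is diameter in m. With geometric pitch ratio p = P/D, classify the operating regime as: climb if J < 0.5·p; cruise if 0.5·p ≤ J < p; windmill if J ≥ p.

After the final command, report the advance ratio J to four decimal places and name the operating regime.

set_propeller: D = 2.45 m, P = 1.365 m (p = P/D = 0.557143); state ← (V=0, rpm=0)
throttle_to(10655): rpm ← 10655
set_airspeed(69.65): V ← 69.65 m/s
set_airspeed(54.01): V ← 54.01 m/s
adjust_throttle(+1670): rpm ← 10655 +1670 = 12325
final state: V = 54.01 m/s, rpm = 12325 → n = rpm/60 = 205.416667 rev/s
J = V / (n·D) = 54.01 / (205.416667 × 2.45) = 0.107318
regime bands: climb J<0.2786 | cruise [0.2786, 0.5571) | windmill J≥0.5571
J = 0.1073 → climb

J = 0.1073, regime = climb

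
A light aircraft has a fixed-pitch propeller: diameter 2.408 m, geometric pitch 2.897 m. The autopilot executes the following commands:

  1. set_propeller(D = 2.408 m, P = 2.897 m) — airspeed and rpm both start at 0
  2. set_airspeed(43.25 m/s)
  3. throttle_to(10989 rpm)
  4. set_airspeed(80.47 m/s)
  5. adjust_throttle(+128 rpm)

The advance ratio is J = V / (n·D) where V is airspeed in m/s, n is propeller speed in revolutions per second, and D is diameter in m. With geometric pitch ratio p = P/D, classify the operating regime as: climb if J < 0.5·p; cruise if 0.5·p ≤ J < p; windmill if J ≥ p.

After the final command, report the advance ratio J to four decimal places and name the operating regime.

set_propeller: D = 2.408 m, P = 2.897 m (p = P/D = 1.203073); state ← (V=0, rpm=0)
set_airspeed(43.25): V ← 43.25 m/s
throttle_to(10989): rpm ← 10989
set_airspeed(80.47): V ← 80.47 m/s
adjust_throttle(+128): rpm ← 10989 +128 = 11117
final state: V = 80.47 m/s, rpm = 11117 → n = rpm/60 = 185.283333 rev/s
J = V / (n·D) = 80.47 / (185.283333 × 2.408) = 0.180360
regime bands: climb J<0.6015 | cruise [0.6015, 1.2031) | windmill J≥1.2031
J = 0.1804 → climb

J = 0.1804, regime = climb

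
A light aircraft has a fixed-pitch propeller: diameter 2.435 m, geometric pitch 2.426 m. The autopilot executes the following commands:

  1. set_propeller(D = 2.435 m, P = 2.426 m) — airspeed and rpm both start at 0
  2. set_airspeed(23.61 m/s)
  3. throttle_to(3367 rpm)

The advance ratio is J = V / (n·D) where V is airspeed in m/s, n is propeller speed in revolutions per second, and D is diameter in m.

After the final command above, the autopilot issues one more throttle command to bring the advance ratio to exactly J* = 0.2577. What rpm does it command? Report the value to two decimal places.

set_propeller: D = 2.435 m, P = 2.426 m (p = P/D = 0.996304); state ← (V=0, rpm=0)
set_airspeed(23.61): V ← 23.61 m/s
throttle_to(3367): rpm ← 3367
final state: V = 23.61 m/s, rpm = 3367 → n = rpm/60 = 56.116667 rev/s
target J* = 0.2577; solve J* = V/(n·D) for n: n = V/(J*·D) = 23.61/(0.2577 × 2.435) = 37.625528 rev/s
rpm = 60·n = 2257.531679

rpm = 2257.53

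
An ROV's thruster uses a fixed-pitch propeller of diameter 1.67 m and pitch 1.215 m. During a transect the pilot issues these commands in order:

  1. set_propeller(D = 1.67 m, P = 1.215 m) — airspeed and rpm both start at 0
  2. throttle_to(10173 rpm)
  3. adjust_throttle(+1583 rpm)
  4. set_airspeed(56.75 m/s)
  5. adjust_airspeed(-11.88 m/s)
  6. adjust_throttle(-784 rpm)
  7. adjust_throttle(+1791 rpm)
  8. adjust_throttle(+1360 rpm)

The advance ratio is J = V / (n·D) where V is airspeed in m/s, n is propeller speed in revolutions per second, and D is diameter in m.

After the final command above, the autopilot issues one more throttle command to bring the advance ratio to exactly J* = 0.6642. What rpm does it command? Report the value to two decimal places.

set_propeller: D = 1.67 m, P = 1.215 m (p = P/D = 0.727545); state ← (V=0, rpm=0)
throttle_to(10173): rpm ← 10173
adjust_throttle(+1583): rpm ← 10173 +1583 = 11756
set_airspeed(56.75): V ← 56.75 m/s
adjust_airspeed(-11.88): V ← 56.75 -11.88 = 44.87 m/s
adjust_throttle(-784): rpm ← 11756 -784 = 10972
adjust_throttle(+1791): rpm ← 10972 +1791 = 12763
adjust_throttle(+1360): rpm ← 12763 +1360 = 14123
final state: V = 44.87 m/s, rpm = 14123 → n = rpm/60 = 235.383333 rev/s
target J* = 0.6642; solve J* = V/(n·D) for n: n = V/(J*·D) = 44.87/(0.6642 × 1.67) = 40.452068 rev/s
rpm = 60·n = 2427.124072

rpm = 2427.12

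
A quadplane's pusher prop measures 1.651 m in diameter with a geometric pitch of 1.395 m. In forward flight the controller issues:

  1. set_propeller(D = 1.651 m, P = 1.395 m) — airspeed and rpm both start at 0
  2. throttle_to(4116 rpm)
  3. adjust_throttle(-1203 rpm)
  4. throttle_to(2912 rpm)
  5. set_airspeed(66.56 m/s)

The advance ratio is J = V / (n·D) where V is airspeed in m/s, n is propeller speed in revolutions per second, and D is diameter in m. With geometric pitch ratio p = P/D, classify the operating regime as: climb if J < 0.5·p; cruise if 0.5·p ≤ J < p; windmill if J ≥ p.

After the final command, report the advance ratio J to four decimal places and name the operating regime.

set_propeller: D = 1.651 m, P = 1.395 m (p = P/D = 0.844942); state ← (V=0, rpm=0)
throttle_to(4116): rpm ← 4116
adjust_throttle(-1203): rpm ← 4116 -1203 = 2913
throttle_to(2912): rpm ← 2912
set_airspeed(66.56): V ← 66.56 m/s
final state: V = 66.56 m/s, rpm = 2912 → n = rpm/60 = 48.533333 rev/s
J = V / (n·D) = 66.56 / (48.533333 × 1.651) = 0.830665
regime bands: climb J<0.4225 | cruise [0.4225, 0.8449) | windmill J≥0.8449
J = 0.8307 → cruise

J = 0.8307, regime = cruise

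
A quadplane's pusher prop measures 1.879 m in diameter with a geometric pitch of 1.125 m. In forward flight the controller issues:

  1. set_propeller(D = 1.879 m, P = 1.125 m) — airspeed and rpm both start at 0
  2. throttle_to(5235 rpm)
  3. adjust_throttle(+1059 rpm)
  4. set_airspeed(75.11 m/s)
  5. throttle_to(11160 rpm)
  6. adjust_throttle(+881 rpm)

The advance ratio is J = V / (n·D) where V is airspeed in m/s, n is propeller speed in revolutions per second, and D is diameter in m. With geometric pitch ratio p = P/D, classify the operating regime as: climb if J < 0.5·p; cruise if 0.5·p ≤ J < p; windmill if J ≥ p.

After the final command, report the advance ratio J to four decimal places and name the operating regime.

set_propeller: D = 1.879 m, P = 1.125 m (p = P/D = 0.598723); state ← (V=0, rpm=0)
throttle_to(5235): rpm ← 5235
adjust_throttle(+1059): rpm ← 5235 +1059 = 6294
set_airspeed(75.11): V ← 75.11 m/s
throttle_to(11160): rpm ← 11160
adjust_throttle(+881): rpm ← 11160 +881 = 12041
final state: V = 75.11 m/s, rpm = 12041 → n = rpm/60 = 200.683333 rev/s
J = V / (n·D) = 75.11 / (200.683333 × 1.879) = 0.199186
regime bands: climb J<0.2994 | cruise [0.2994, 0.5987) | windmill J≥0.5987
J = 0.1992 → climb

J = 0.1992, regime = climb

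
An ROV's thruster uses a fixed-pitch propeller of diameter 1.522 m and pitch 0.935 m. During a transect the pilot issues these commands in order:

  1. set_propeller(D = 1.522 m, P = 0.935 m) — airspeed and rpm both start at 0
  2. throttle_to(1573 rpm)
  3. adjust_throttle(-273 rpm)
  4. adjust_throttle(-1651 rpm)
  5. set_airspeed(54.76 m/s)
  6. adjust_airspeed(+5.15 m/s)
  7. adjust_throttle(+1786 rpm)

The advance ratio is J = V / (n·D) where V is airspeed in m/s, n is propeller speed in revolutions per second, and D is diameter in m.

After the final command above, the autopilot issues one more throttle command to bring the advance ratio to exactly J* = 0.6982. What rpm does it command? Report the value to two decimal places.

set_propeller: D = 1.522 m, P = 0.935 m (p = P/D = 0.614323); state ← (V=0, rpm=0)
throttle_to(1573): rpm ← 1573
adjust_throttle(-273): rpm ← 1573 -273 = 1300
adjust_throttle(-1651): rpm ← 1300 -1651 = -351
set_airspeed(54.76): V ← 54.76 m/s
adjust_airspeed(+5.15): V ← 54.76 +5.15 = 59.91 m/s
adjust_throttle(+1786): rpm ← -351 +1786 = 1435
final state: V = 59.91 m/s, rpm = 1435 → n = rpm/60 = 23.916667 rev/s
target J* = 0.6982; solve J* = V/(n·D) for n: n = V/(J*·D) = 59.91/(0.6982 × 1.522) = 56.377371 rev/s
rpm = 60·n = 3382.642282

rpm = 3382.64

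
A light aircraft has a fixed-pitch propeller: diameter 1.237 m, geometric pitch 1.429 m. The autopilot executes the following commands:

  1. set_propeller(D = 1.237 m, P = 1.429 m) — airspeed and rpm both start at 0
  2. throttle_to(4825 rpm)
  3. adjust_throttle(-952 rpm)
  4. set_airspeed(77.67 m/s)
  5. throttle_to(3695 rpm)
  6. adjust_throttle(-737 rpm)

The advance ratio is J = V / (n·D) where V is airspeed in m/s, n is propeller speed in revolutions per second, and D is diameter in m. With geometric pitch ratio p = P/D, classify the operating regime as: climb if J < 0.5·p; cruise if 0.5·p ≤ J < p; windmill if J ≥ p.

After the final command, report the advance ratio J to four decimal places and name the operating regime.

set_propeller: D = 1.237 m, P = 1.429 m (p = P/D = 1.155214); state ← (V=0, rpm=0)
throttle_to(4825): rpm ← 4825
adjust_throttle(-952): rpm ← 4825 -952 = 3873
set_airspeed(77.67): V ← 77.67 m/s
throttle_to(3695): rpm ← 3695
adjust_throttle(-737): rpm ← 3695 -737 = 2958
final state: V = 77.67 m/s, rpm = 2958 → n = rpm/60 = 49.300000 rev/s
J = V / (n·D) = 77.67 / (49.300000 × 1.237) = 1.273611
regime bands: climb J<0.5776 | cruise [0.5776, 1.1552) | windmill J≥1.1552
J = 1.2736 → windmill

J = 1.2736, regime = windmill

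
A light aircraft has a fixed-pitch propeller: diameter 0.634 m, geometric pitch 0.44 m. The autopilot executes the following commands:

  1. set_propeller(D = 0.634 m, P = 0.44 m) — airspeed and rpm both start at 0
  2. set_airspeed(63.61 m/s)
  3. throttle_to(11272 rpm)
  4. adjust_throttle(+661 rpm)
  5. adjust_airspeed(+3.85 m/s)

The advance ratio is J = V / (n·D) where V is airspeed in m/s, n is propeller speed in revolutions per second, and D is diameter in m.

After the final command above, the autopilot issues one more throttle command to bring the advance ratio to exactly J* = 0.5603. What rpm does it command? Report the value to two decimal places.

set_propeller: D = 0.634 m, P = 0.44 m (p = P/D = 0.694006); state ← (V=0, rpm=0)
set_airspeed(63.61): V ← 63.61 m/s
throttle_to(11272): rpm ← 11272
adjust_throttle(+661): rpm ← 11272 +661 = 11933
adjust_airspeed(+3.85): V ← 63.61 +3.85 = 67.46 m/s
final state: V = 67.46 m/s, rpm = 11933 → n = rpm/60 = 198.883333 rev/s
target J* = 0.5603; solve J* = V/(n·D) for n: n = V/(J*·D) = 67.46/(0.5603 × 0.634) = 189.905025 rev/s
rpm = 60·n = 11394.301498

rpm = 11394.30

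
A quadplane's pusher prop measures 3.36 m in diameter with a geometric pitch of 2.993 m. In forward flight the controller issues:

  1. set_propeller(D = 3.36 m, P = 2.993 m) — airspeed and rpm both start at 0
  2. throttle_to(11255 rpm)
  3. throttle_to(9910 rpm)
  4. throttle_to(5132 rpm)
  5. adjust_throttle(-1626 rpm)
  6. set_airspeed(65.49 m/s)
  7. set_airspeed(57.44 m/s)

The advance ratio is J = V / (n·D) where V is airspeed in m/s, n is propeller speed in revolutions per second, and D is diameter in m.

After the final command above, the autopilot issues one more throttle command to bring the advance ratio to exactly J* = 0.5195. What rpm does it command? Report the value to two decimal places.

rpm = 1974.43

set_propeller: D = 3.36 m, P = 2.993 m (p = P/D = 0.890774); state ← (V=0, rpm=0)
throttle_to(11255): rpm ← 11255
throttle_to(9910): rpm ← 9910
throttle_to(5132): rpm ← 5132
adjust_throttle(-1626): rpm ← 5132 -1626 = 3506
set_airspeed(65.49): V ← 65.49 m/s
set_airspeed(57.44): V ← 57.44 m/s
final state: V = 57.44 m/s, rpm = 3506 → n = rpm/60 = 58.433333 rev/s
target J* = 0.5195; solve J* = V/(n·D) for n: n = V/(J*·D) = 57.44/(0.5195 × 3.36) = 32.907099 rev/s
rpm = 60·n = 1974.425959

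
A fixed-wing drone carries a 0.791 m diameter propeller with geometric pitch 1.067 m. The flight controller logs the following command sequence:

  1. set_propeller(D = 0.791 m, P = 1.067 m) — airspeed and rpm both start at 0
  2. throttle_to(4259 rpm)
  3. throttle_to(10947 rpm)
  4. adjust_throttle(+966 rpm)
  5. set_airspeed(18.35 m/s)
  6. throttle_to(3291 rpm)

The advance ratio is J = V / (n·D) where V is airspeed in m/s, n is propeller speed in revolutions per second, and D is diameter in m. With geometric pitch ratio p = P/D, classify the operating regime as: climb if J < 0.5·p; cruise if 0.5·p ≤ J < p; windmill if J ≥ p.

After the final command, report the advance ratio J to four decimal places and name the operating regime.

J = 0.4229, regime = climb

set_propeller: D = 0.791 m, P = 1.067 m (p = P/D = 1.348925); state ← (V=0, rpm=0)
throttle_to(4259): rpm ← 4259
throttle_to(10947): rpm ← 10947
adjust_throttle(+966): rpm ← 10947 +966 = 11913
set_airspeed(18.35): V ← 18.35 m/s
throttle_to(3291): rpm ← 3291
final state: V = 18.35 m/s, rpm = 3291 → n = rpm/60 = 54.850000 rev/s
J = V / (n·D) = 18.35 / (54.850000 × 0.791) = 0.422944
regime bands: climb J<0.6745 | cruise [0.6745, 1.3489) | windmill J≥1.3489
J = 0.4229 → climb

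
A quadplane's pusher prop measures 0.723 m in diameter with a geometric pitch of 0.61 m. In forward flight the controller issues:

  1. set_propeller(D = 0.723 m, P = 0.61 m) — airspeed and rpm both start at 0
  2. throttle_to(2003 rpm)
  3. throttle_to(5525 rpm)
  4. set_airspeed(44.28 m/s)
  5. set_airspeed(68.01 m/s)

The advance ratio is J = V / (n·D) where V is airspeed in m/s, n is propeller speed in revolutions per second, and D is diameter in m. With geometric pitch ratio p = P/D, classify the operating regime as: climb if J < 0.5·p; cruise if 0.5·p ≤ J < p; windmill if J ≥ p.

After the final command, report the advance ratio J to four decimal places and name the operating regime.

set_propeller: D = 0.723 m, P = 0.61 m (p = P/D = 0.843707); state ← (V=0, rpm=0)
throttle_to(2003): rpm ← 2003
throttle_to(5525): rpm ← 5525
set_airspeed(44.28): V ← 44.28 m/s
set_airspeed(68.01): V ← 68.01 m/s
final state: V = 68.01 m/s, rpm = 5525 → n = rpm/60 = 92.083333 rev/s
J = V / (n·D) = 68.01 / (92.083333 × 0.723) = 1.021535
regime bands: climb J<0.4219 | cruise [0.4219, 0.8437) | windmill J≥0.8437
J = 1.0215 → windmill

J = 1.0215, regime = windmill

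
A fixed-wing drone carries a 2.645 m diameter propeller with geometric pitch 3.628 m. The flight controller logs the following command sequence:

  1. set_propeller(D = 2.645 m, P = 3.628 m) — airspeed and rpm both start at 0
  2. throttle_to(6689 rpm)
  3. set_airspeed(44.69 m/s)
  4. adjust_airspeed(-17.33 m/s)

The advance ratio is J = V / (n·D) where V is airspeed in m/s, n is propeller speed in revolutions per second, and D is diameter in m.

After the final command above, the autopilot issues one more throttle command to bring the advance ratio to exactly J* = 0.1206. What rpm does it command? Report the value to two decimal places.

set_propeller: D = 2.645 m, P = 3.628 m (p = P/D = 1.371645); state ← (V=0, rpm=0)
throttle_to(6689): rpm ← 6689
set_airspeed(44.69): V ← 44.69 m/s
adjust_airspeed(-17.33): V ← 44.69 -17.33 = 27.36 m/s
final state: V = 27.36 m/s, rpm = 6689 → n = rpm/60 = 111.483333 rev/s
target J* = 0.1206; solve J* = V/(n·D) for n: n = V/(J*·D) = 27.36/(0.1206 × 2.645) = 85.771520 rev/s
rpm = 60·n = 5146.291228

rpm = 5146.29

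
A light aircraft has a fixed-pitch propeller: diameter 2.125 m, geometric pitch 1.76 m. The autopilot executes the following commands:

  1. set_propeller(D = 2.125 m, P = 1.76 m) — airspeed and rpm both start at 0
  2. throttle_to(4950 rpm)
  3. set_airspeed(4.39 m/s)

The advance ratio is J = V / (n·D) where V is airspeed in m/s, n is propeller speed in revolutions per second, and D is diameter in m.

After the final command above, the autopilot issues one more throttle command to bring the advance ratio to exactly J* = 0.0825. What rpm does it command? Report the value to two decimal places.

rpm = 1502.46

set_propeller: D = 2.125 m, P = 1.76 m (p = P/D = 0.828235); state ← (V=0, rpm=0)
throttle_to(4950): rpm ← 4950
set_airspeed(4.39): V ← 4.39 m/s
final state: V = 4.39 m/s, rpm = 4950 → n = rpm/60 = 82.500000 rev/s
target J* = 0.0825; solve J* = V/(n·D) for n: n = V/(J*·D) = 4.39/(0.0825 × 2.125) = 25.040998 rev/s
rpm = 60·n = 1502.459893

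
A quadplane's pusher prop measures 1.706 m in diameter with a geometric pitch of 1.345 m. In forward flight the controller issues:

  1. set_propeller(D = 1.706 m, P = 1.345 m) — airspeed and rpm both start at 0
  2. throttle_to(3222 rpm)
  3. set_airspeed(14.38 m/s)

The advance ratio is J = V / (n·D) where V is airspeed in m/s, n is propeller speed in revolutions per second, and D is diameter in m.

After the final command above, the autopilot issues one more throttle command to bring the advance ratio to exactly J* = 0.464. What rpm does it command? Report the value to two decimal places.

rpm = 1089.97

set_propeller: D = 1.706 m, P = 1.345 m (p = P/D = 0.788394); state ← (V=0, rpm=0)
throttle_to(3222): rpm ← 3222
set_airspeed(14.38): V ← 14.38 m/s
final state: V = 14.38 m/s, rpm = 3222 → n = rpm/60 = 53.700000 rev/s
target J* = 0.464; solve J* = V/(n·D) for n: n = V/(J*·D) = 14.38/(0.464 × 1.706) = 18.166107 rev/s
rpm = 60·n = 1089.966447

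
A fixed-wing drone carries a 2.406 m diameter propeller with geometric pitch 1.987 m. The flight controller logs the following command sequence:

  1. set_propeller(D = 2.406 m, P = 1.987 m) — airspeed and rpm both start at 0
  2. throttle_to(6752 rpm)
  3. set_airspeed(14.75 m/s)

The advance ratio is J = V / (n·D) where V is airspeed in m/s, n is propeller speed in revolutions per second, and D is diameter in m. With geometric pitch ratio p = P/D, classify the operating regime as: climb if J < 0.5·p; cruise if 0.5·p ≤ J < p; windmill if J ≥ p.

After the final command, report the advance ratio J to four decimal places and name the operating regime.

set_propeller: D = 2.406 m, P = 1.987 m (p = P/D = 0.825852); state ← (V=0, rpm=0)
throttle_to(6752): rpm ← 6752
set_airspeed(14.75): V ← 14.75 m/s
final state: V = 14.75 m/s, rpm = 6752 → n = rpm/60 = 112.533333 rev/s
J = V / (n·D) = 14.75 / (112.533333 × 2.406) = 0.054477
regime bands: climb J<0.4129 | cruise [0.4129, 0.8259) | windmill J≥0.8259
J = 0.0545 → climb

J = 0.0545, regime = climb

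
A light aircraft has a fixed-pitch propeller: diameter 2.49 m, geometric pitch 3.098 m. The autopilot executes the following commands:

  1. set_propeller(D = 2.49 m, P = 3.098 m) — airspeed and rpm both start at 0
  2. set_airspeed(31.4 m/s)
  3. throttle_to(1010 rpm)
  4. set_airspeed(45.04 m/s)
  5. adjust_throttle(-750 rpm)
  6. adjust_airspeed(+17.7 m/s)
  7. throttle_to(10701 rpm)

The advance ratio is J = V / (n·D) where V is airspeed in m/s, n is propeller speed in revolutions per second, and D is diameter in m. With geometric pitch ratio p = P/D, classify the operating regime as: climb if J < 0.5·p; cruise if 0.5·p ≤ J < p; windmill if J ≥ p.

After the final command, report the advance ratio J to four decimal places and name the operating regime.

set_propeller: D = 2.49 m, P = 3.098 m (p = P/D = 1.244177); state ← (V=0, rpm=0)
set_airspeed(31.4): V ← 31.4 m/s
throttle_to(1010): rpm ← 1010
set_airspeed(45.04): V ← 45.04 m/s
adjust_throttle(-750): rpm ← 1010 -750 = 260
adjust_airspeed(+17.7): V ← 45.04 +17.7 = 62.74 m/s
throttle_to(10701): rpm ← 10701
final state: V = 62.74 m/s, rpm = 10701 → n = rpm/60 = 178.350000 rev/s
J = V / (n·D) = 62.74 / (178.350000 × 2.49) = 0.141277
regime bands: climb J<0.6221 | cruise [0.6221, 1.2442) | windmill J≥1.2442
J = 0.1413 → climb

J = 0.1413, regime = climb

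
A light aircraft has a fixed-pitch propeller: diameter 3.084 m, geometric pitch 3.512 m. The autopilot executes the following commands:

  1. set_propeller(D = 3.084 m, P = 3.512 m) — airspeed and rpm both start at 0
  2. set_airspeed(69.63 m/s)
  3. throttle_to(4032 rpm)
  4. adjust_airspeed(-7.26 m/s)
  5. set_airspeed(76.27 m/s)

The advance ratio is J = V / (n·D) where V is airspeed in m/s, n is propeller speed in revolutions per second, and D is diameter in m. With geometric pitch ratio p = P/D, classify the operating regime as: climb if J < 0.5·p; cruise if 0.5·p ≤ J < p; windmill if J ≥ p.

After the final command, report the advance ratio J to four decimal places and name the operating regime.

set_propeller: D = 3.084 m, P = 3.512 m (p = P/D = 1.138781); state ← (V=0, rpm=0)
set_airspeed(69.63): V ← 69.63 m/s
throttle_to(4032): rpm ← 4032
adjust_airspeed(-7.26): V ← 69.63 -7.26 = 62.37 m/s
set_airspeed(76.27): V ← 76.27 m/s
final state: V = 76.27 m/s, rpm = 4032 → n = rpm/60 = 67.200000 rev/s
J = V / (n·D) = 76.27 / (67.200000 × 3.084) = 0.368019
regime bands: climb J<0.5694 | cruise [0.5694, 1.1388) | windmill J≥1.1388
J = 0.3680 → climb

J = 0.3680, regime = climb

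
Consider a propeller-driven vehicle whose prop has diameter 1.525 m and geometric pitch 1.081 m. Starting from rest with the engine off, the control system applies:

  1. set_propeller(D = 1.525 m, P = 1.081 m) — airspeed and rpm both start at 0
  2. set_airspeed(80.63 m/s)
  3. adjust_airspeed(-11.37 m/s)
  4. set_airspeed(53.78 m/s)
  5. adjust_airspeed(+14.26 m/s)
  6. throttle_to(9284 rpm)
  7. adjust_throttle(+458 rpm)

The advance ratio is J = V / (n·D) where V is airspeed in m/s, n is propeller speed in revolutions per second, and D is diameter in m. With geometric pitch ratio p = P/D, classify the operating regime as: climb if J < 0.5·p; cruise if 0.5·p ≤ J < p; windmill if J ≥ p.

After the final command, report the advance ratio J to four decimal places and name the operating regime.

set_propeller: D = 1.525 m, P = 1.081 m (p = P/D = 0.708852); state ← (V=0, rpm=0)
set_airspeed(80.63): V ← 80.63 m/s
adjust_airspeed(-11.37): V ← 80.63 -11.37 = 69.26 m/s
set_airspeed(53.78): V ← 53.78 m/s
adjust_airspeed(+14.26): V ← 53.78 +14.26 = 68.04 m/s
throttle_to(9284): rpm ← 9284
adjust_throttle(+458): rpm ← 9284 +458 = 9742
final state: V = 68.04 m/s, rpm = 9742 → n = rpm/60 = 162.366667 rev/s
J = V / (n·D) = 68.04 / (162.366667 × 1.525) = 0.274788
regime bands: climb J<0.3544 | cruise [0.3544, 0.7089) | windmill J≥0.7089
J = 0.2748 → climb

J = 0.2748, regime = climb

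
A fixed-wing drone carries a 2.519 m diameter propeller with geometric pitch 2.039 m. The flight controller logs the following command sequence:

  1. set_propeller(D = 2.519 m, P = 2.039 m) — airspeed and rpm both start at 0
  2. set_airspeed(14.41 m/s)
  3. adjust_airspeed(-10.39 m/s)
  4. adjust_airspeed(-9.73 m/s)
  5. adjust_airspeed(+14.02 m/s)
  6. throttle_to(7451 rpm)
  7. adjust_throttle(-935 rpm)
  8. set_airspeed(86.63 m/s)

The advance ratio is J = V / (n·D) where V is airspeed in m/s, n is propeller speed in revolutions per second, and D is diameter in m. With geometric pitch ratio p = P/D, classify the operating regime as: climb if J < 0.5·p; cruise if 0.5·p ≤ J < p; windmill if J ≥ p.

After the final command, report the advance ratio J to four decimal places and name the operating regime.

set_propeller: D = 2.519 m, P = 2.039 m (p = P/D = 0.809448); state ← (V=0, rpm=0)
set_airspeed(14.41): V ← 14.41 m/s
adjust_airspeed(-10.39): V ← 14.41 -10.39 = 4.02 m/s
adjust_airspeed(-9.73): V ← 4.02 -9.73 = -5.71 m/s
adjust_airspeed(+14.02): V ← -5.71 +14.02 = 8.31 m/s
throttle_to(7451): rpm ← 7451
adjust_throttle(-935): rpm ← 7451 -935 = 6516
set_airspeed(86.63): V ← 86.63 m/s
final state: V = 86.63 m/s, rpm = 6516 → n = rpm/60 = 108.600000 rev/s
J = V / (n·D) = 86.63 / (108.600000 × 2.519) = 0.316672
regime bands: climb J<0.4047 | cruise [0.4047, 0.8094) | windmill J≥0.8094
J = 0.3167 → climb

J = 0.3167, regime = climb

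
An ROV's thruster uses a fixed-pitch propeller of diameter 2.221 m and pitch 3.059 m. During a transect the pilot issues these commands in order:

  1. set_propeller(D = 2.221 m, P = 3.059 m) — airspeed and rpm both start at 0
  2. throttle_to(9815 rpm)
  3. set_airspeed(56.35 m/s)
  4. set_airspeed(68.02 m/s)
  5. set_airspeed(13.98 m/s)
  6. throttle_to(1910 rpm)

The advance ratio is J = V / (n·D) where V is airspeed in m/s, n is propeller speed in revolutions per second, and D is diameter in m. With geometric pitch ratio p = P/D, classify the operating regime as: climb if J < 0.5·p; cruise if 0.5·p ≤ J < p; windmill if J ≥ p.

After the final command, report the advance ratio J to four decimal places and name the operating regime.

set_propeller: D = 2.221 m, P = 3.059 m (p = P/D = 1.377308); state ← (V=0, rpm=0)
throttle_to(9815): rpm ← 9815
set_airspeed(56.35): V ← 56.35 m/s
set_airspeed(68.02): V ← 68.02 m/s
set_airspeed(13.98): V ← 13.98 m/s
throttle_to(1910): rpm ← 1910
final state: V = 13.98 m/s, rpm = 1910 → n = rpm/60 = 31.833333 rev/s
J = V / (n·D) = 13.98 / (31.833333 × 2.221) = 0.197732
regime bands: climb J<0.6887 | cruise [0.6887, 1.3773) | windmill J≥1.3773
J = 0.1977 → climb

J = 0.1977, regime = climb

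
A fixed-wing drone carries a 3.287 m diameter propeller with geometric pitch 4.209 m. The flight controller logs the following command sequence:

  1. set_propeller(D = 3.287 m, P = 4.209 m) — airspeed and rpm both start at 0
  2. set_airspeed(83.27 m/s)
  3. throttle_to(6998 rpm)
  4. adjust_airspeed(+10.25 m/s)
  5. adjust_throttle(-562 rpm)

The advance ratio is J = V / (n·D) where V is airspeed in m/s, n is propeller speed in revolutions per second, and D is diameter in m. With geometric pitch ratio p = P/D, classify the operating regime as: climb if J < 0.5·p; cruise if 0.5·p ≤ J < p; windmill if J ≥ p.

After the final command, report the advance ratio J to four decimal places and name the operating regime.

J = 0.2652, regime = climb

set_propeller: D = 3.287 m, P = 4.209 m (p = P/D = 1.280499); state ← (V=0, rpm=0)
set_airspeed(83.27): V ← 83.27 m/s
throttle_to(6998): rpm ← 6998
adjust_airspeed(+10.25): V ← 83.27 +10.25 = 93.52 m/s
adjust_throttle(-562): rpm ← 6998 -562 = 6436
final state: V = 93.52 m/s, rpm = 6436 → n = rpm/60 = 107.266667 rev/s
J = V / (n·D) = 93.52 / (107.266667 × 3.287) = 0.265241
regime bands: climb J<0.6402 | cruise [0.6402, 1.2805) | windmill J≥1.2805
J = 0.2652 → climb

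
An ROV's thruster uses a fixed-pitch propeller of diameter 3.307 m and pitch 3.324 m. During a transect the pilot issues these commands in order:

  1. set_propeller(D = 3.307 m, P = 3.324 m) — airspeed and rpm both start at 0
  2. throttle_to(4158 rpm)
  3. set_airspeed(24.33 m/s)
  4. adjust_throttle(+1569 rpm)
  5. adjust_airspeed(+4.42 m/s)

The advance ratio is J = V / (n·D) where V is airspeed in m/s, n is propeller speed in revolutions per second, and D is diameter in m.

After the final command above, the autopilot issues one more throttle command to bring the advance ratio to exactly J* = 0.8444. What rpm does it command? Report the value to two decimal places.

rpm = 617.74

set_propeller: D = 3.307 m, P = 3.324 m (p = P/D = 1.005141); state ← (V=0, rpm=0)
throttle_to(4158): rpm ← 4158
set_airspeed(24.33): V ← 24.33 m/s
adjust_throttle(+1569): rpm ← 4158 +1569 = 5727
adjust_airspeed(+4.42): V ← 24.33 +4.42 = 28.75 m/s
final state: V = 28.75 m/s, rpm = 5727 → n = rpm/60 = 95.450000 rev/s
target J* = 0.8444; solve J* = V/(n·D) for n: n = V/(J*·D) = 28.75/(0.8444 × 3.307) = 10.295689 rev/s
rpm = 60·n = 617.741360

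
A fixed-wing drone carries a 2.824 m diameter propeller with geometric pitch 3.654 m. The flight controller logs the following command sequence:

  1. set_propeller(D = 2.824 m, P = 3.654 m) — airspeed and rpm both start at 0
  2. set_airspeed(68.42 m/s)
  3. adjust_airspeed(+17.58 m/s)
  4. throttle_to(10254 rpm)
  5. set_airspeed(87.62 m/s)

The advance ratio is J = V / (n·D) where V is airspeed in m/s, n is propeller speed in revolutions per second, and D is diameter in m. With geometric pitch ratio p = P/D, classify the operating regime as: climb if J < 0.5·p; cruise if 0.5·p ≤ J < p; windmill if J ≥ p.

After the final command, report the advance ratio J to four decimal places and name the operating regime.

J = 0.1816, regime = climb

set_propeller: D = 2.824 m, P = 3.654 m (p = P/D = 1.293909); state ← (V=0, rpm=0)
set_airspeed(68.42): V ← 68.42 m/s
adjust_airspeed(+17.58): V ← 68.42 +17.58 = 86 m/s
throttle_to(10254): rpm ← 10254
set_airspeed(87.62): V ← 87.62 m/s
final state: V = 87.62 m/s, rpm = 10254 → n = rpm/60 = 170.900000 rev/s
J = V / (n·D) = 87.62 / (170.900000 × 2.824) = 0.181550
regime bands: climb J<0.6470 | cruise [0.6470, 1.2939) | windmill J≥1.2939
J = 0.1816 → climb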